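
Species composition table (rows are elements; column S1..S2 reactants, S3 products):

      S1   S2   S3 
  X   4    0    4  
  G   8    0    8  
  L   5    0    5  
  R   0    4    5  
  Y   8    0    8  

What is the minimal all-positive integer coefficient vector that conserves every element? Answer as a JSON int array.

X: 4·4+5·0 = 16 | 4·4 = 16
G: 4·8+5·0 = 32 | 4·8 = 32
L: 4·5+5·0 = 20 | 4·5 = 20
R: 4·0+5·4 = 20 | 4·5 = 20
Y: 4·8+5·0 = 32 | 4·8 = 32
gcd(4,5,4) = 1

Coefficients: [4, 5, 4]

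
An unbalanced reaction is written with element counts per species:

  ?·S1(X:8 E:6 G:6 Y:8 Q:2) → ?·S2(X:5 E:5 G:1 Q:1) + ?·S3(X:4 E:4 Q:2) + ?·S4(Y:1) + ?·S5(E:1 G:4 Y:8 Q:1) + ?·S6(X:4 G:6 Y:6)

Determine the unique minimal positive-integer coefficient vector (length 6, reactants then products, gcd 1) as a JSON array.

X: 5·8 = 40 | 4·5+2·4+6·0+2·0+3·4 = 40
E: 5·6 = 30 | 4·5+2·4+6·0+2·1+3·0 = 30
G: 5·6 = 30 | 4·1+2·0+6·0+2·4+3·6 = 30
Y: 5·8 = 40 | 4·0+2·0+6·1+2·8+3·6 = 40
Q: 5·2 = 10 | 4·1+2·2+6·0+2·1+3·0 = 10
gcd(5,4,2,6,2,3) = 1

Coefficients: [5, 4, 2, 6, 2, 3]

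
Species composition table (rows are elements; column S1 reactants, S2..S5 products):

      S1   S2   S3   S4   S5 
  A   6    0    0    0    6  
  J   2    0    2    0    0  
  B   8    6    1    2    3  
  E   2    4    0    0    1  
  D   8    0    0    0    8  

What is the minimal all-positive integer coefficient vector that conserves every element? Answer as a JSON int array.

Coefficients: [4, 1, 4, 5, 4]

A: 4·6 = 24 | 1·0+4·0+5·0+4·6 = 24
J: 4·2 = 8 | 1·0+4·2+5·0+4·0 = 8
B: 4·8 = 32 | 1·6+4·1+5·2+4·3 = 32
E: 4·2 = 8 | 1·4+4·0+5·0+4·1 = 8
D: 4·8 = 32 | 1·0+4·0+5·0+4·8 = 32
gcd(4,1,4,5,4) = 1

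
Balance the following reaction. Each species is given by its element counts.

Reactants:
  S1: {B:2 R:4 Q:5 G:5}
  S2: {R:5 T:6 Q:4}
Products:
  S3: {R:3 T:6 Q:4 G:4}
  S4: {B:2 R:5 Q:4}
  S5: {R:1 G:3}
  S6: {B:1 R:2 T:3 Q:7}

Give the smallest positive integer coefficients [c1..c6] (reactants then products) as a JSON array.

B: 6·2+4·0 = 12 | 3·0+5·2+6·0+2·1 = 12
R: 6·4+4·5 = 44 | 3·3+5·5+6·1+2·2 = 44
T: 6·0+4·6 = 24 | 3·6+5·0+6·0+2·3 = 24
Q: 6·5+4·4 = 46 | 3·4+5·4+6·0+2·7 = 46
G: 6·5+4·0 = 30 | 3·4+5·0+6·3+2·0 = 30
gcd(6,4,3,5,6,2) = 1

Coefficients: [6, 4, 3, 5, 6, 2]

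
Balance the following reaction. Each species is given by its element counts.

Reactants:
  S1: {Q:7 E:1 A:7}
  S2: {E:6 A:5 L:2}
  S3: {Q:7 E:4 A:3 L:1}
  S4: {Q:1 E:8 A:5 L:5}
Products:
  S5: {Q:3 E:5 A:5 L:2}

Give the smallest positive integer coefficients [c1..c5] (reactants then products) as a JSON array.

Q: 1·7+2·0+1·7+1·1 = 15 | 5·3 = 15
E: 1·1+2·6+1·4+1·8 = 25 | 5·5 = 25
A: 1·7+2·5+1·3+1·5 = 25 | 5·5 = 25
L: 1·0+2·2+1·1+1·5 = 10 | 5·2 = 10
gcd(1,2,1,1,5) = 1

Coefficients: [1, 2, 1, 1, 5]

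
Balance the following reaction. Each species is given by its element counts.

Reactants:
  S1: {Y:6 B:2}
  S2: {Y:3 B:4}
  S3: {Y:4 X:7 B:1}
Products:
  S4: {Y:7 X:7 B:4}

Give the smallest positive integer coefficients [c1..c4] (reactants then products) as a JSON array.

Y: 1·6+4·3+6·4 = 42 | 6·7 = 42
X: 1·0+4·0+6·7 = 42 | 6·7 = 42
B: 1·2+4·4+6·1 = 24 | 6·4 = 24
gcd(1,4,6,6) = 1

Coefficients: [1, 4, 6, 6]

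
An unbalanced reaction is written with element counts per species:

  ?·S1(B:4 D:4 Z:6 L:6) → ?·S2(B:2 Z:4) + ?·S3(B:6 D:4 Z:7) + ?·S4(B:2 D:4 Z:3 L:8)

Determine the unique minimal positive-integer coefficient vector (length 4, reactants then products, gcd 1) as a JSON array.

Coefficients: [4, 2, 1, 3]

B: 4·4 = 16 | 2·2+1·6+3·2 = 16
D: 4·4 = 16 | 2·0+1·4+3·4 = 16
Z: 4·6 = 24 | 2·4+1·7+3·3 = 24
L: 4·6 = 24 | 2·0+1·0+3·8 = 24
gcd(4,2,1,3) = 1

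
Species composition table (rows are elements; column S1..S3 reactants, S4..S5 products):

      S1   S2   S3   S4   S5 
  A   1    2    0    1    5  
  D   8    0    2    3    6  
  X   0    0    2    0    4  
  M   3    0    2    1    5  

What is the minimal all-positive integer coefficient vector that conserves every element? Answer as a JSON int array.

A: 1·1+3·2+2·0 = 7 | 2·1+1·5 = 7
D: 1·8+3·0+2·2 = 12 | 2·3+1·6 = 12
X: 1·0+3·0+2·2 = 4 | 2·0+1·4 = 4
M: 1·3+3·0+2·2 = 7 | 2·1+1·5 = 7
gcd(1,3,2,2,1) = 1

Coefficients: [1, 3, 2, 2, 1]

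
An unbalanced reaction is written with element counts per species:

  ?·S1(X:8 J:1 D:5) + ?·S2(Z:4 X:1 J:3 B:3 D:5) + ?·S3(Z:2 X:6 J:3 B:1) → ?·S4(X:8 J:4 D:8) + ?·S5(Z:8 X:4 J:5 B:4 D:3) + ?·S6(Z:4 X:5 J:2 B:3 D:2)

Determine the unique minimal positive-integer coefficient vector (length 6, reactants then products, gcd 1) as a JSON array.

Z: 4·0+5·4+4·2 = 28 | 4·0+1·8+5·4 = 28
X: 4·8+5·1+4·6 = 61 | 4·8+1·4+5·5 = 61
J: 4·1+5·3+4·3 = 31 | 4·4+1·5+5·2 = 31
B: 4·0+5·3+4·1 = 19 | 4·0+1·4+5·3 = 19
D: 4·5+5·5+4·0 = 45 | 4·8+1·3+5·2 = 45
gcd(4,5,4,4,1,5) = 1

Coefficients: [4, 5, 4, 4, 1, 5]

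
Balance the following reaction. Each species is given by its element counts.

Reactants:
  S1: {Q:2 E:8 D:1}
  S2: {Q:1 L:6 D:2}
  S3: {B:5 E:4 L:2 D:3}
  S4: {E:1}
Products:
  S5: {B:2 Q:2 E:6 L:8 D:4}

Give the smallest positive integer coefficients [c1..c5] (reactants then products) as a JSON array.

Coefficients: [2, 6, 2, 6, 5]

B: 2·0+6·0+2·5+6·0 = 10 | 5·2 = 10
Q: 2·2+6·1+2·0+6·0 = 10 | 5·2 = 10
E: 2·8+6·0+2·4+6·1 = 30 | 5·6 = 30
L: 2·0+6·6+2·2+6·0 = 40 | 5·8 = 40
D: 2·1+6·2+2·3+6·0 = 20 | 5·4 = 20
gcd(2,6,2,6,5) = 1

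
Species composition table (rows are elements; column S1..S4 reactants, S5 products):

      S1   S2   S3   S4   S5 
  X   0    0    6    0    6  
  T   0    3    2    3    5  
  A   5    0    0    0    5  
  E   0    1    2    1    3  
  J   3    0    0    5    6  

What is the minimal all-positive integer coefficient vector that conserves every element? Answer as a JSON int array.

Coefficients: [5, 2, 5, 3, 5]

X: 5·0+2·0+5·6+3·0 = 30 | 5·6 = 30
T: 5·0+2·3+5·2+3·3 = 25 | 5·5 = 25
A: 5·5+2·0+5·0+3·0 = 25 | 5·5 = 25
E: 5·0+2·1+5·2+3·1 = 15 | 5·3 = 15
J: 5·3+2·0+5·0+3·5 = 30 | 5·6 = 30
gcd(5,2,5,3,5) = 1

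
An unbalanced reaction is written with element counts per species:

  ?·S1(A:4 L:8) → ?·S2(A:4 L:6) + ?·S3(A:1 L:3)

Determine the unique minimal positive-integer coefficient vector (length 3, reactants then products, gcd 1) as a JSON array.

A: 3·4 = 12 | 2·4+4·1 = 12
L: 3·8 = 24 | 2·6+4·3 = 24
gcd(3,2,4) = 1

Coefficients: [3, 2, 4]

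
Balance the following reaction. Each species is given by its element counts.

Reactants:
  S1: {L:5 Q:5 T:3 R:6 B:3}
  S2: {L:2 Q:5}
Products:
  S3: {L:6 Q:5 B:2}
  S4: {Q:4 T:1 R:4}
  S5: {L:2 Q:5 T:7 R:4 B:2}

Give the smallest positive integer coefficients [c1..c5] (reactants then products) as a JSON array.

L: 4·5+6·2 = 32 | 5·6+5·0+1·2 = 32
Q: 4·5+6·5 = 50 | 5·5+5·4+1·5 = 50
T: 4·3+6·0 = 12 | 5·0+5·1+1·7 = 12
R: 4·6+6·0 = 24 | 5·0+5·4+1·4 = 24
B: 4·3+6·0 = 12 | 5·2+5·0+1·2 = 12
gcd(4,6,5,5,1) = 1

Coefficients: [4, 6, 5, 5, 1]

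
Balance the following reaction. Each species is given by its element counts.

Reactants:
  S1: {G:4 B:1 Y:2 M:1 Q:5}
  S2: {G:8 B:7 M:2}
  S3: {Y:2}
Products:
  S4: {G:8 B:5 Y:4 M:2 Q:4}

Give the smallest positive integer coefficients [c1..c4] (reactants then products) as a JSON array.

G: 4·4+3·8+6·0 = 40 | 5·8 = 40
B: 4·1+3·7+6·0 = 25 | 5·5 = 25
Y: 4·2+3·0+6·2 = 20 | 5·4 = 20
M: 4·1+3·2+6·0 = 10 | 5·2 = 10
Q: 4·5+3·0+6·0 = 20 | 5·4 = 20
gcd(4,3,6,5) = 1

Coefficients: [4, 3, 6, 5]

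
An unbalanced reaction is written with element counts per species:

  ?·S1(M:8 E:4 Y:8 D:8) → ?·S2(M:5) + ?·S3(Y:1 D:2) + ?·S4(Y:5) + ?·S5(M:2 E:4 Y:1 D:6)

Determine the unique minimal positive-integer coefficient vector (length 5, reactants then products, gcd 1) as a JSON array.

Coefficients: [5, 6, 5, 6, 5]

M: 5·8 = 40 | 6·5+5·0+6·0+5·2 = 40
E: 5·4 = 20 | 6·0+5·0+6·0+5·4 = 20
Y: 5·8 = 40 | 6·0+5·1+6·5+5·1 = 40
D: 5·8 = 40 | 6·0+5·2+6·0+5·6 = 40
gcd(5,6,5,6,5) = 1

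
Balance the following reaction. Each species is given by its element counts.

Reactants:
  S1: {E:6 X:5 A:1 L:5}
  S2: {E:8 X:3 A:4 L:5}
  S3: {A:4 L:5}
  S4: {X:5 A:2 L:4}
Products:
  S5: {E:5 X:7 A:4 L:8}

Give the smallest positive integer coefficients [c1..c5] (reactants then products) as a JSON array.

E: 2·6+1·8+1·0+3·0 = 20 | 4·5 = 20
X: 2·5+1·3+1·0+3·5 = 28 | 4·7 = 28
A: 2·1+1·4+1·4+3·2 = 16 | 4·4 = 16
L: 2·5+1·5+1·5+3·4 = 32 | 4·8 = 32
gcd(2,1,1,3,4) = 1

Coefficients: [2, 1, 1, 3, 4]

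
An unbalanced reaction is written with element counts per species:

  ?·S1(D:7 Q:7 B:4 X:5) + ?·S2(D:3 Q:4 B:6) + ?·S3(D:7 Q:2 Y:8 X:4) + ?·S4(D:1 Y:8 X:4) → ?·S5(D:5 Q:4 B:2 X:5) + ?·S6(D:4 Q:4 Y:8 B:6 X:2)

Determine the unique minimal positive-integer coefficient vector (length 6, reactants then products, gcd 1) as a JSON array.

D: 2·7+5·3+1·7+4·1 = 40 | 4·5+5·4 = 40
Q: 2·7+5·4+1·2+4·0 = 36 | 4·4+5·4 = 36
Y: 2·0+5·0+1·8+4·8 = 40 | 4·0+5·8 = 40
B: 2·4+5·6+1·0+4·0 = 38 | 4·2+5·6 = 38
X: 2·5+5·0+1·4+4·4 = 30 | 4·5+5·2 = 30
gcd(2,5,1,4,4,5) = 1

Coefficients: [2, 5, 1, 4, 4, 5]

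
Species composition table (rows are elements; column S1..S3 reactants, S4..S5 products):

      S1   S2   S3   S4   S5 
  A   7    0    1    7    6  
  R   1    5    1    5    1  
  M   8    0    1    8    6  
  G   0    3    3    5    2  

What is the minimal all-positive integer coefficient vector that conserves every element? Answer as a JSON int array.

A: 5·7+3·0+6·1 = 41 | 5·7+1·6 = 41
R: 5·1+3·5+6·1 = 26 | 5·5+1·1 = 26
M: 5·8+3·0+6·1 = 46 | 5·8+1·6 = 46
G: 5·0+3·3+6·3 = 27 | 5·5+1·2 = 27
gcd(5,3,6,5,1) = 1

Coefficients: [5, 3, 6, 5, 1]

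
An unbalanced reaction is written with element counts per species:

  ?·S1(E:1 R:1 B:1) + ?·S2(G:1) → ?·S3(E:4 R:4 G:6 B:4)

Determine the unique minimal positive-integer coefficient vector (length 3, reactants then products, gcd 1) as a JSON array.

E: 4·1+6·0 = 4 | 1·4 = 4
R: 4·1+6·0 = 4 | 1·4 = 4
G: 4·0+6·1 = 6 | 1·6 = 6
B: 4·1+6·0 = 4 | 1·4 = 4
gcd(4,6,1) = 1

Coefficients: [4, 6, 1]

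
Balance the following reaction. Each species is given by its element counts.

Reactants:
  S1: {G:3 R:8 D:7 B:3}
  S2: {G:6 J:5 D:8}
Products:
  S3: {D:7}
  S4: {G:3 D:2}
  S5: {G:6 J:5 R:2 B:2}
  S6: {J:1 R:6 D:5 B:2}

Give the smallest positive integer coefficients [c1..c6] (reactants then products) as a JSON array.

Coefficients: [4, 2, 1, 6, 1, 5]

G: 4·3+2·6 = 24 | 1·0+6·3+1·6+5·0 = 24
J: 4·0+2·5 = 10 | 1·0+6·0+1·5+5·1 = 10
R: 4·8+2·0 = 32 | 1·0+6·0+1·2+5·6 = 32
D: 4·7+2·8 = 44 | 1·7+6·2+1·0+5·5 = 44
B: 4·3+2·0 = 12 | 1·0+6·0+1·2+5·2 = 12
gcd(4,2,1,6,1,5) = 1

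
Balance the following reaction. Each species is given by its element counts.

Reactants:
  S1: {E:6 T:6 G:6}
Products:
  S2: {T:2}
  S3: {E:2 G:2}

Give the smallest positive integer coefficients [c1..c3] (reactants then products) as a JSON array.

E: 1·6 = 6 | 3·0+3·2 = 6
T: 1·6 = 6 | 3·2+3·0 = 6
G: 1·6 = 6 | 3·0+3·2 = 6
gcd(1,3,3) = 1

Coefficients: [1, 3, 3]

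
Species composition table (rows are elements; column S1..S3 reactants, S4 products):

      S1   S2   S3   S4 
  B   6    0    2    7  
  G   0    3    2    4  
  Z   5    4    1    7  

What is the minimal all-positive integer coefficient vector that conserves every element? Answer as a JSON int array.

Coefficients: [3, 2, 5, 4]

B: 3·6+2·0+5·2 = 28 | 4·7 = 28
G: 3·0+2·3+5·2 = 16 | 4·4 = 16
Z: 3·5+2·4+5·1 = 28 | 4·7 = 28
gcd(3,2,5,4) = 1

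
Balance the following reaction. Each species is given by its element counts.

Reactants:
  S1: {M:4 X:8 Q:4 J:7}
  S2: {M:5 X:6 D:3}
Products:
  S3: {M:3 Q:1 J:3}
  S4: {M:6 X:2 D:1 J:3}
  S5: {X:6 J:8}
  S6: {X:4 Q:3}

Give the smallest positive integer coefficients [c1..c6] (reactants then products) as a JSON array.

Coefficients: [4, 1, 1, 3, 2, 5]

M: 4·4+1·5 = 21 | 1·3+3·6+2·0+5·0 = 21
X: 4·8+1·6 = 38 | 1·0+3·2+2·6+5·4 = 38
D: 4·0+1·3 = 3 | 1·0+3·1+2·0+5·0 = 3
Q: 4·4+1·0 = 16 | 1·1+3·0+2·0+5·3 = 16
J: 4·7+1·0 = 28 | 1·3+3·3+2·8+5·0 = 28
gcd(4,1,1,3,2,5) = 1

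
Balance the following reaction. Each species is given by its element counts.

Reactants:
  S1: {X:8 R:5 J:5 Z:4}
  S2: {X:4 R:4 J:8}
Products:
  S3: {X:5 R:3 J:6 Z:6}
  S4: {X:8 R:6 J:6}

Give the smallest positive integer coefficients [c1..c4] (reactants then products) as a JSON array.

X: 6·8+3·4 = 60 | 4·5+5·8 = 60
R: 6·5+3·4 = 42 | 4·3+5·6 = 42
J: 6·5+3·8 = 54 | 4·6+5·6 = 54
Z: 6·4+3·0 = 24 | 4·6+5·0 = 24
gcd(6,3,4,5) = 1

Coefficients: [6, 3, 4, 5]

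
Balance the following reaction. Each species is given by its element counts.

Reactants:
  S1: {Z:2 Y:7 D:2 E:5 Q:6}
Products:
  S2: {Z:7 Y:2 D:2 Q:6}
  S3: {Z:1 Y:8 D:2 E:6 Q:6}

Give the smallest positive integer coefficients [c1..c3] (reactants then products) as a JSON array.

Coefficients: [6, 1, 5]

Z: 6·2 = 12 | 1·7+5·1 = 12
Y: 6·7 = 42 | 1·2+5·8 = 42
D: 6·2 = 12 | 1·2+5·2 = 12
E: 6·5 = 30 | 1·0+5·6 = 30
Q: 6·6 = 36 | 1·6+5·6 = 36
gcd(6,1,5) = 1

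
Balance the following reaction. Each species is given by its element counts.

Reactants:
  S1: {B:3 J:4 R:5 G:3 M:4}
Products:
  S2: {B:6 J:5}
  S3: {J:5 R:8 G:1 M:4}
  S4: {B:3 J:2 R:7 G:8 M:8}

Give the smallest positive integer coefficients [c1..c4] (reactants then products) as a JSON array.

Coefficients: [3, 1, 1, 1]

B: 3·3 = 9 | 1·6+1·0+1·3 = 9
J: 3·4 = 12 | 1·5+1·5+1·2 = 12
R: 3·5 = 15 | 1·0+1·8+1·7 = 15
G: 3·3 = 9 | 1·0+1·1+1·8 = 9
M: 3·4 = 12 | 1·0+1·4+1·8 = 12
gcd(3,1,1,1) = 1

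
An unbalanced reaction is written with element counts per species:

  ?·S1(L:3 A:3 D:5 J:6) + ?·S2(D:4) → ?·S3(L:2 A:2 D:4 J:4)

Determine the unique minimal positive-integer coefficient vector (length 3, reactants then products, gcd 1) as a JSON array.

L: 4·3+1·0 = 12 | 6·2 = 12
A: 4·3+1·0 = 12 | 6·2 = 12
D: 4·5+1·4 = 24 | 6·4 = 24
J: 4·6+1·0 = 24 | 6·4 = 24
gcd(4,1,6) = 1

Coefficients: [4, 1, 6]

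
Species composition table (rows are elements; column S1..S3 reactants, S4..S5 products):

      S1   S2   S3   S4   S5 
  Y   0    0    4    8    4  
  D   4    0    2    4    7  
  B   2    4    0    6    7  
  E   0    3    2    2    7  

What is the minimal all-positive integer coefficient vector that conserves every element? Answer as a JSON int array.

Y: 5·0+6·0+6·4 = 24 | 1·8+4·4 = 24
D: 5·4+6·0+6·2 = 32 | 1·4+4·7 = 32
B: 5·2+6·4+6·0 = 34 | 1·6+4·7 = 34
E: 5·0+6·3+6·2 = 30 | 1·2+4·7 = 30
gcd(5,6,6,1,4) = 1

Coefficients: [5, 6, 6, 1, 4]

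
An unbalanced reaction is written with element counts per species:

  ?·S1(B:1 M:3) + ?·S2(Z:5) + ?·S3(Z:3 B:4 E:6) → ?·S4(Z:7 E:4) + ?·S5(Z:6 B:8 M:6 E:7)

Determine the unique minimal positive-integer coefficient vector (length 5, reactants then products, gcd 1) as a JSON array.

Coefficients: [4, 2, 3, 1, 2]

Z: 4·0+2·5+3·3 = 19 | 1·7+2·6 = 19
B: 4·1+2·0+3·4 = 16 | 1·0+2·8 = 16
M: 4·3+2·0+3·0 = 12 | 1·0+2·6 = 12
E: 4·0+2·0+3·6 = 18 | 1·4+2·7 = 18
gcd(4,2,3,1,2) = 1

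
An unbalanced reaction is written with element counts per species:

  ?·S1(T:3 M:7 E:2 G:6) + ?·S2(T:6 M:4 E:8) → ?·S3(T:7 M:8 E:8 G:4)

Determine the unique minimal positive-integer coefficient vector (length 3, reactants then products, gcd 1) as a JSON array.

Coefficients: [4, 5, 6]

T: 4·3+5·6 = 42 | 6·7 = 42
M: 4·7+5·4 = 48 | 6·8 = 48
E: 4·2+5·8 = 48 | 6·8 = 48
G: 4·6+5·0 = 24 | 6·4 = 24
gcd(4,5,6) = 1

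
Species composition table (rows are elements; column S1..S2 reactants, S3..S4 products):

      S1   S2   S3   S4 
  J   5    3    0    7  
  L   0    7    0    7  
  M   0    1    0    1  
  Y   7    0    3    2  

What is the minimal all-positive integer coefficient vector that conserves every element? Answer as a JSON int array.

Coefficients: [4, 5, 6, 5]

J: 4·5+5·3 = 35 | 6·0+5·7 = 35
L: 4·0+5·7 = 35 | 6·0+5·7 = 35
M: 4·0+5·1 = 5 | 6·0+5·1 = 5
Y: 4·7+5·0 = 28 | 6·3+5·2 = 28
gcd(4,5,6,5) = 1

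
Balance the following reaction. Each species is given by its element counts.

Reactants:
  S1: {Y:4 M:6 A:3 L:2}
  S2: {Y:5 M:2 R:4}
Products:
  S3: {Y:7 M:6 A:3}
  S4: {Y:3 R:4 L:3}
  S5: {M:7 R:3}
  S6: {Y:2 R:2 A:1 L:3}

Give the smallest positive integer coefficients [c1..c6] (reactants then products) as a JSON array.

Coefficients: [6, 4, 5, 1, 2, 3]

Y: 6·4+4·5 = 44 | 5·7+1·3+2·0+3·2 = 44
M: 6·6+4·2 = 44 | 5·6+1·0+2·7+3·0 = 44
R: 6·0+4·4 = 16 | 5·0+1·4+2·3+3·2 = 16
A: 6·3+4·0 = 18 | 5·3+1·0+2·0+3·1 = 18
L: 6·2+4·0 = 12 | 5·0+1·3+2·0+3·3 = 12
gcd(6,4,5,1,2,3) = 1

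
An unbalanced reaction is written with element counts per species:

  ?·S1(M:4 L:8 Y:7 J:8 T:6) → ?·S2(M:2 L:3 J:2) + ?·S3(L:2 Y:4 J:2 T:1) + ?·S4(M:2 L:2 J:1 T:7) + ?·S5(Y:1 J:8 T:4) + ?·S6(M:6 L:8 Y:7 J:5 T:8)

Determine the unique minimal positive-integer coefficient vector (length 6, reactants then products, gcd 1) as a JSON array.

Coefficients: [4, 4, 5, 1, 1, 1]

M: 4·4 = 16 | 4·2+5·0+1·2+1·0+1·6 = 16
L: 4·8 = 32 | 4·3+5·2+1·2+1·0+1·8 = 32
Y: 4·7 = 28 | 4·0+5·4+1·0+1·1+1·7 = 28
J: 4·8 = 32 | 4·2+5·2+1·1+1·8+1·5 = 32
T: 4·6 = 24 | 4·0+5·1+1·7+1·4+1·8 = 24
gcd(4,4,5,1,1,1) = 1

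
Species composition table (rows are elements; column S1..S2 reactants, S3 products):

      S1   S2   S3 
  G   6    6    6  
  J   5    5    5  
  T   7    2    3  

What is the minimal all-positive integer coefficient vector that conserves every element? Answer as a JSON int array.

Coefficients: [1, 4, 5]

G: 1·6+4·6 = 30 | 5·6 = 30
J: 1·5+4·5 = 25 | 5·5 = 25
T: 1·7+4·2 = 15 | 5·3 = 15
gcd(1,4,5) = 1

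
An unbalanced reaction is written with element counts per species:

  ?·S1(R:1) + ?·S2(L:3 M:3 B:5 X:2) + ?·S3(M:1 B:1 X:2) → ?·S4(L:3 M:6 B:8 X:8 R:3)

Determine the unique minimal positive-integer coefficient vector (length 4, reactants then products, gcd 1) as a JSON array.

L: 3·0+1·3+3·0 = 3 | 1·3 = 3
M: 3·0+1·3+3·1 = 6 | 1·6 = 6
B: 3·0+1·5+3·1 = 8 | 1·8 = 8
X: 3·0+1·2+3·2 = 8 | 1·8 = 8
R: 3·1+1·0+3·0 = 3 | 1·3 = 3
gcd(3,1,3,1) = 1

Coefficients: [3, 1, 3, 1]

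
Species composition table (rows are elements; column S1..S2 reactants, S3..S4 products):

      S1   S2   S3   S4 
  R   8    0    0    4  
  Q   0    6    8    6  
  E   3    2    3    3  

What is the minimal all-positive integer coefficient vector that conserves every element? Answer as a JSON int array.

R: 1·8+6·0 = 8 | 3·0+2·4 = 8
Q: 1·0+6·6 = 36 | 3·8+2·6 = 36
E: 1·3+6·2 = 15 | 3·3+2·3 = 15
gcd(1,6,3,2) = 1

Coefficients: [1, 6, 3, 2]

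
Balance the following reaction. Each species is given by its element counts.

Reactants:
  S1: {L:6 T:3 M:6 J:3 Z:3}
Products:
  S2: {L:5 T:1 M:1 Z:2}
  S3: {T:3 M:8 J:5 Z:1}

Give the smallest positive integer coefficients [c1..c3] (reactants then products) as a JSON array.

Coefficients: [5, 6, 3]

L: 5·6 = 30 | 6·5+3·0 = 30
T: 5·3 = 15 | 6·1+3·3 = 15
M: 5·6 = 30 | 6·1+3·8 = 30
J: 5·3 = 15 | 6·0+3·5 = 15
Z: 5·3 = 15 | 6·2+3·1 = 15
gcd(5,6,3) = 1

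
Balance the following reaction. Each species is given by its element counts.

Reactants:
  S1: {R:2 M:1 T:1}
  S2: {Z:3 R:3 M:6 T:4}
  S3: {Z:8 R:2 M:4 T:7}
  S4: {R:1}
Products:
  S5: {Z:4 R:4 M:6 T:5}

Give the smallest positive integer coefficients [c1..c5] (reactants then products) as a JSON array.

Z: 2·0+4·3+1·8+2·0 = 20 | 5·4 = 20
R: 2·2+4·3+1·2+2·1 = 20 | 5·4 = 20
M: 2·1+4·6+1·4+2·0 = 30 | 5·6 = 30
T: 2·1+4·4+1·7+2·0 = 25 | 5·5 = 25
gcd(2,4,1,2,5) = 1

Coefficients: [2, 4, 1, 2, 5]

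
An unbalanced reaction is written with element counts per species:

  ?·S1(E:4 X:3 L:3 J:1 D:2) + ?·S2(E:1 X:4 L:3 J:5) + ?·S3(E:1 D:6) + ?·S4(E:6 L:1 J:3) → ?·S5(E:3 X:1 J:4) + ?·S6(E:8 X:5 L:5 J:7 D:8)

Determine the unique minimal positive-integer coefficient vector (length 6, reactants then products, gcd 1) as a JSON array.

Coefficients: [2, 5, 6, 4, 1, 5]

E: 2·4+5·1+6·1+4·6 = 43 | 1·3+5·8 = 43
X: 2·3+5·4+6·0+4·0 = 26 | 1·1+5·5 = 26
L: 2·3+5·3+6·0+4·1 = 25 | 1·0+5·5 = 25
J: 2·1+5·5+6·0+4·3 = 39 | 1·4+5·7 = 39
D: 2·2+5·0+6·6+4·0 = 40 | 1·0+5·8 = 40
gcd(2,5,6,4,1,5) = 1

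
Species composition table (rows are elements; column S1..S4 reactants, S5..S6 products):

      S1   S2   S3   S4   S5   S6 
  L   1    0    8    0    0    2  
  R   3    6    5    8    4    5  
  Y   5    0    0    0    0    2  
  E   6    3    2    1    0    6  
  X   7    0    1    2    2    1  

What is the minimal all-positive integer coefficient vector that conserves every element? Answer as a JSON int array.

Coefficients: [2, 5, 1, 1, 6, 5]

L: 2·1+5·0+1·8+1·0 = 10 | 6·0+5·2 = 10
R: 2·3+5·6+1·5+1·8 = 49 | 6·4+5·5 = 49
Y: 2·5+5·0+1·0+1·0 = 10 | 6·0+5·2 = 10
E: 2·6+5·3+1·2+1·1 = 30 | 6·0+5·6 = 30
X: 2·7+5·0+1·1+1·2 = 17 | 6·2+5·1 = 17
gcd(2,5,1,1,6,5) = 1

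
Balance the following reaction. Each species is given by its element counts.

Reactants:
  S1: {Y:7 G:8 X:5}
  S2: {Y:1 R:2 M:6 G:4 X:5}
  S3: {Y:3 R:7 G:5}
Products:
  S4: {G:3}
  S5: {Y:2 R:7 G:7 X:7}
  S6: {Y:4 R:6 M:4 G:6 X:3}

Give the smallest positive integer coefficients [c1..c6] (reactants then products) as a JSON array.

Y: 1·7+4·1+5·3 = 26 | 2·0+1·2+6·4 = 26
R: 1·0+4·2+5·7 = 43 | 2·0+1·7+6·6 = 43
M: 1·0+4·6+5·0 = 24 | 2·0+1·0+6·4 = 24
G: 1·8+4·4+5·5 = 49 | 2·3+1·7+6·6 = 49
X: 1·5+4·5+5·0 = 25 | 2·0+1·7+6·3 = 25
gcd(1,4,5,2,1,6) = 1

Coefficients: [1, 4, 5, 2, 1, 6]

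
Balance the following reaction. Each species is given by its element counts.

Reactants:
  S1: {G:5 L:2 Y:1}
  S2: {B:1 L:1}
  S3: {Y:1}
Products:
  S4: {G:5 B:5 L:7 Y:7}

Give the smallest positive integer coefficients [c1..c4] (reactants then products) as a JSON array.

Coefficients: [1, 5, 6, 1]

G: 1·5+5·0+6·0 = 5 | 1·5 = 5
B: 1·0+5·1+6·0 = 5 | 1·5 = 5
L: 1·2+5·1+6·0 = 7 | 1·7 = 7
Y: 1·1+5·0+6·1 = 7 | 1·7 = 7
gcd(1,5,6,1) = 1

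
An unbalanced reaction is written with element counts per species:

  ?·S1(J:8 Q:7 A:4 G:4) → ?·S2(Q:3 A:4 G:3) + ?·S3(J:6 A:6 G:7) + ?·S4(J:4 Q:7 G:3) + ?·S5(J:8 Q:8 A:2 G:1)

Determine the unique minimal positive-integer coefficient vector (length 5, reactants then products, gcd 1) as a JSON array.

J: 6·8 = 48 | 1·0+2·6+1·4+4·8 = 48
Q: 6·7 = 42 | 1·3+2·0+1·7+4·8 = 42
A: 6·4 = 24 | 1·4+2·6+1·0+4·2 = 24
G: 6·4 = 24 | 1·3+2·7+1·3+4·1 = 24
gcd(6,1,2,1,4) = 1

Coefficients: [6, 1, 2, 1, 4]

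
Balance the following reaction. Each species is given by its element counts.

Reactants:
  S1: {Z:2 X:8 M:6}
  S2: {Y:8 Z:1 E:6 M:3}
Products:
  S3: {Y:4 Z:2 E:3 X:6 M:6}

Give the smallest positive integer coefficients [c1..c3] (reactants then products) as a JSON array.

Y: 3·0+2·8 = 16 | 4·4 = 16
Z: 3·2+2·1 = 8 | 4·2 = 8
E: 3·0+2·6 = 12 | 4·3 = 12
X: 3·8+2·0 = 24 | 4·6 = 24
M: 3·6+2·3 = 24 | 4·6 = 24
gcd(3,2,4) = 1

Coefficients: [3, 2, 4]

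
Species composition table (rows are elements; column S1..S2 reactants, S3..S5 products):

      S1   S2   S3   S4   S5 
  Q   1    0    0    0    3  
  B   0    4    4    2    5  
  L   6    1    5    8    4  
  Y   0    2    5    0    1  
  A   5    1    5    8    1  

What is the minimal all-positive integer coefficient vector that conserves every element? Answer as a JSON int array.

Q: 6·1+6·0 = 6 | 2·0+3·0+2·3 = 6
B: 6·0+6·4 = 24 | 2·4+3·2+2·5 = 24
L: 6·6+6·1 = 42 | 2·5+3·8+2·4 = 42
Y: 6·0+6·2 = 12 | 2·5+3·0+2·1 = 12
A: 6·5+6·1 = 36 | 2·5+3·8+2·1 = 36
gcd(6,6,2,3,2) = 1

Coefficients: [6, 6, 2, 3, 2]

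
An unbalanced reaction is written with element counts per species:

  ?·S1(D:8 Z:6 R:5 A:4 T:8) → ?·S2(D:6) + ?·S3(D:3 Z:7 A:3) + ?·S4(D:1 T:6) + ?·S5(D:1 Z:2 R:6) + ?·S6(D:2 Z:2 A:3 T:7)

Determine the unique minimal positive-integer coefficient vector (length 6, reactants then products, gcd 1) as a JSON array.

Coefficients: [6, 4, 2, 1, 5, 6]

D: 6·8 = 48 | 4·6+2·3+1·1+5·1+6·2 = 48
Z: 6·6 = 36 | 4·0+2·7+1·0+5·2+6·2 = 36
R: 6·5 = 30 | 4·0+2·0+1·0+5·6+6·0 = 30
A: 6·4 = 24 | 4·0+2·3+1·0+5·0+6·3 = 24
T: 6·8 = 48 | 4·0+2·0+1·6+5·0+6·7 = 48
gcd(6,4,2,1,5,6) = 1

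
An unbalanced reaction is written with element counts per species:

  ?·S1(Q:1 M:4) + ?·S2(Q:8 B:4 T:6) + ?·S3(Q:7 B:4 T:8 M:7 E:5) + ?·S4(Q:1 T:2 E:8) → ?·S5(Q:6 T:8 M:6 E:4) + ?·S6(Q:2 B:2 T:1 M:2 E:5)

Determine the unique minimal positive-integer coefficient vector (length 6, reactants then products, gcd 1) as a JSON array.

Q: 4·1+1·8+2·7+4·1 = 30 | 3·6+6·2 = 30
B: 4·0+1·4+2·4+4·0 = 12 | 3·0+6·2 = 12
T: 4·0+1·6+2·8+4·2 = 30 | 3·8+6·1 = 30
M: 4·4+1·0+2·7+4·0 = 30 | 3·6+6·2 = 30
E: 4·0+1·0+2·5+4·8 = 42 | 3·4+6·5 = 42
gcd(4,1,2,4,3,6) = 1

Coefficients: [4, 1, 2, 4, 3, 6]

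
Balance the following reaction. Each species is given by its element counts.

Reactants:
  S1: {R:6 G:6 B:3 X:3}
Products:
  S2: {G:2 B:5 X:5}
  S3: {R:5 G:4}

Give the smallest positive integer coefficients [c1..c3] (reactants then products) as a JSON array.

R: 5·6 = 30 | 3·0+6·5 = 30
G: 5·6 = 30 | 3·2+6·4 = 30
B: 5·3 = 15 | 3·5+6·0 = 15
X: 5·3 = 15 | 3·5+6·0 = 15
gcd(5,3,6) = 1

Coefficients: [5, 3, 6]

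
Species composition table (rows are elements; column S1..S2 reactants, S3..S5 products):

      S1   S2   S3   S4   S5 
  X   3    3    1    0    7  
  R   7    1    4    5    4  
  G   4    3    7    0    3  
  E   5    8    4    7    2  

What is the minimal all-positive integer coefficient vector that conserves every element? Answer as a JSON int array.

Coefficients: [6, 2, 3, 4, 3]

X: 6·3+2·3 = 24 | 3·1+4·0+3·7 = 24
R: 6·7+2·1 = 44 | 3·4+4·5+3·4 = 44
G: 6·4+2·3 = 30 | 3·7+4·0+3·3 = 30
E: 6·5+2·8 = 46 | 3·4+4·7+3·2 = 46
gcd(6,2,3,4,3) = 1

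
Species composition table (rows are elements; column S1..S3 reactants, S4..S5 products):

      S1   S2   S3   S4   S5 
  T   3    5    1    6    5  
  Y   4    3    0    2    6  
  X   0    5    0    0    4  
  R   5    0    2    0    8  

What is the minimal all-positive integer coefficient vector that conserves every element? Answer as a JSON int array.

T: 6·3+4·5+5·1 = 43 | 3·6+5·5 = 43
Y: 6·4+4·3+5·0 = 36 | 3·2+5·6 = 36
X: 6·0+4·5+5·0 = 20 | 3·0+5·4 = 20
R: 6·5+4·0+5·2 = 40 | 3·0+5·8 = 40
gcd(6,4,5,3,5) = 1

Coefficients: [6, 4, 5, 3, 5]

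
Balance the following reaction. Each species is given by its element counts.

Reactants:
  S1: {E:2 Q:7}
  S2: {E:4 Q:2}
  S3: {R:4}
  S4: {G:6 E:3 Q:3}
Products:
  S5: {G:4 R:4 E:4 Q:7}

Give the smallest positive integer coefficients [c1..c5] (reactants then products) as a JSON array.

Coefficients: [4, 1, 6, 4, 6]

G: 4·0+1·0+6·0+4·6 = 24 | 6·4 = 24
R: 4·0+1·0+6·4+4·0 = 24 | 6·4 = 24
E: 4·2+1·4+6·0+4·3 = 24 | 6·4 = 24
Q: 4·7+1·2+6·0+4·3 = 42 | 6·7 = 42
gcd(4,1,6,4,6) = 1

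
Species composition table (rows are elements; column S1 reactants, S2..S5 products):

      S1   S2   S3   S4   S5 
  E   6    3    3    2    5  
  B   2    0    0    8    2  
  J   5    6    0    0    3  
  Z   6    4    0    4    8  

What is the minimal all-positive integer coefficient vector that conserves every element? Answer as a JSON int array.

Coefficients: [6, 4, 4, 1, 2]

E: 6·6 = 36 | 4·3+4·3+1·2+2·5 = 36
B: 6·2 = 12 | 4·0+4·0+1·8+2·2 = 12
J: 6·5 = 30 | 4·6+4·0+1·0+2·3 = 30
Z: 6·6 = 36 | 4·4+4·0+1·4+2·8 = 36
gcd(6,4,4,1,2) = 1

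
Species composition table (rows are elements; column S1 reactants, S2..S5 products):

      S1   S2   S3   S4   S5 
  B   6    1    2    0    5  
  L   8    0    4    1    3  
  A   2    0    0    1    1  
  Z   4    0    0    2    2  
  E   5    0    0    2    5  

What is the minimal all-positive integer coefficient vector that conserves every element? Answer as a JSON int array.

Coefficients: [3, 5, 4, 5, 1]

B: 3·6 = 18 | 5·1+4·2+5·0+1·5 = 18
L: 3·8 = 24 | 5·0+4·4+5·1+1·3 = 24
A: 3·2 = 6 | 5·0+4·0+5·1+1·1 = 6
Z: 3·4 = 12 | 5·0+4·0+5·2+1·2 = 12
E: 3·5 = 15 | 5·0+4·0+5·2+1·5 = 15
gcd(3,5,4,5,1) = 1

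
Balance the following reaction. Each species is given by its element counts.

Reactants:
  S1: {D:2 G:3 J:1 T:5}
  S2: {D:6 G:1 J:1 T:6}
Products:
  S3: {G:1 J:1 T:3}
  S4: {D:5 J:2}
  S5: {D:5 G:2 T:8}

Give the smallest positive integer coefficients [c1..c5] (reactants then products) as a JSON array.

D: 2·2+6·6 = 40 | 2·0+3·5+5·5 = 40
G: 2·3+6·1 = 12 | 2·1+3·0+5·2 = 12
J: 2·1+6·1 = 8 | 2·1+3·2+5·0 = 8
T: 2·5+6·6 = 46 | 2·3+3·0+5·8 = 46
gcd(2,6,2,3,5) = 1

Coefficients: [2, 6, 2, 3, 5]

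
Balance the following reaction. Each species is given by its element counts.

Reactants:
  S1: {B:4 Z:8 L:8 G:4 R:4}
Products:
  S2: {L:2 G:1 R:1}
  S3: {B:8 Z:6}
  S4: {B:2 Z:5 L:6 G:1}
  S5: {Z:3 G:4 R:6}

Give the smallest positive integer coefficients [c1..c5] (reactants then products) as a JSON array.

B: 4·4 = 16 | 4·0+1·8+4·2+2·0 = 16
Z: 4·8 = 32 | 4·0+1·6+4·5+2·3 = 32
L: 4·8 = 32 | 4·2+1·0+4·6+2·0 = 32
G: 4·4 = 16 | 4·1+1·0+4·1+2·4 = 16
R: 4·4 = 16 | 4·1+1·0+4·0+2·6 = 16
gcd(4,4,1,4,2) = 1

Coefficients: [4, 4, 1, 4, 2]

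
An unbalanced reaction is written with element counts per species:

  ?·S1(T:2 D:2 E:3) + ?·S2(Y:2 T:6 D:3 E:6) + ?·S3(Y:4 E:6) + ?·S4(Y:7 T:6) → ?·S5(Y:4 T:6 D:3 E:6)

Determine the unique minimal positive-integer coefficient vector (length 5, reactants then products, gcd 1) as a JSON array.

Y: 6·0+1·2+1·4+2·7 = 20 | 5·4 = 20
T: 6·2+1·6+1·0+2·6 = 30 | 5·6 = 30
D: 6·2+1·3+1·0+2·0 = 15 | 5·3 = 15
E: 6·3+1·6+1·6+2·0 = 30 | 5·6 = 30
gcd(6,1,1,2,5) = 1

Coefficients: [6, 1, 1, 2, 5]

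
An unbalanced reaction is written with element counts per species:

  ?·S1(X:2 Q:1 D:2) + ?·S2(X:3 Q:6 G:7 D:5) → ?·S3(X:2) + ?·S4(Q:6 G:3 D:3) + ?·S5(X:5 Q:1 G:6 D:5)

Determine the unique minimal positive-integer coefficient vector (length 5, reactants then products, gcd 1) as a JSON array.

X: 4·2+6·3 = 26 | 3·2+6·0+4·5 = 26
Q: 4·1+6·6 = 40 | 3·0+6·6+4·1 = 40
G: 4·0+6·7 = 42 | 3·0+6·3+4·6 = 42
D: 4·2+6·5 = 38 | 3·0+6·3+4·5 = 38
gcd(4,6,3,6,4) = 1

Coefficients: [4, 6, 3, 6, 4]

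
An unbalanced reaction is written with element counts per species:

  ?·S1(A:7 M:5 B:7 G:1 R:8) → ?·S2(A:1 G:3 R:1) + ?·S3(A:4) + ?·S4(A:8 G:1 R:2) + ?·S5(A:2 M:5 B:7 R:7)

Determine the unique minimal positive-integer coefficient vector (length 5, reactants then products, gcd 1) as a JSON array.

Coefficients: [5, 1, 2, 2, 5]

A: 5·7 = 35 | 1·1+2·4+2·8+5·2 = 35
M: 5·5 = 25 | 1·0+2·0+2·0+5·5 = 25
B: 5·7 = 35 | 1·0+2·0+2·0+5·7 = 35
G: 5·1 = 5 | 1·3+2·0+2·1+5·0 = 5
R: 5·8 = 40 | 1·1+2·0+2·2+5·7 = 40
gcd(5,1,2,2,5) = 1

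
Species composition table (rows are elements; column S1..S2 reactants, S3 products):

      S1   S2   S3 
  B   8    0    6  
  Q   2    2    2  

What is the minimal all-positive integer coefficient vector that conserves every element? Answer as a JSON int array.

Coefficients: [3, 1, 4]

B: 3·8+1·0 = 24 | 4·6 = 24
Q: 3·2+1·2 = 8 | 4·2 = 8
gcd(3,1,4) = 1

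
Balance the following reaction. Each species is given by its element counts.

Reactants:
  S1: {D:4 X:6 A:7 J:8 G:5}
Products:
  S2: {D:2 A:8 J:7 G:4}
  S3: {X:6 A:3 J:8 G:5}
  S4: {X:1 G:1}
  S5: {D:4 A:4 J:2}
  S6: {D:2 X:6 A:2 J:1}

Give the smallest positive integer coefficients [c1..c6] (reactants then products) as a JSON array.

D: 5·4 = 20 | 1·2+3·0+6·0+4·4+1·2 = 20
X: 5·6 = 30 | 1·0+3·6+6·1+4·0+1·6 = 30
A: 5·7 = 35 | 1·8+3·3+6·0+4·4+1·2 = 35
J: 5·8 = 40 | 1·7+3·8+6·0+4·2+1·1 = 40
G: 5·5 = 25 | 1·4+3·5+6·1+4·0+1·0 = 25
gcd(5,1,3,6,4,1) = 1

Coefficients: [5, 1, 3, 6, 4, 1]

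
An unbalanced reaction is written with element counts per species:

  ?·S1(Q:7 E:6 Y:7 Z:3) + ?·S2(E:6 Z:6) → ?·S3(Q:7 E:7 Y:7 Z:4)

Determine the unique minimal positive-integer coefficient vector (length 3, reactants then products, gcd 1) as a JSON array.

Coefficients: [6, 1, 6]

Q: 6·7+1·0 = 42 | 6·7 = 42
E: 6·6+1·6 = 42 | 6·7 = 42
Y: 6·7+1·0 = 42 | 6·7 = 42
Z: 6·3+1·6 = 24 | 6·4 = 24
gcd(6,1,6) = 1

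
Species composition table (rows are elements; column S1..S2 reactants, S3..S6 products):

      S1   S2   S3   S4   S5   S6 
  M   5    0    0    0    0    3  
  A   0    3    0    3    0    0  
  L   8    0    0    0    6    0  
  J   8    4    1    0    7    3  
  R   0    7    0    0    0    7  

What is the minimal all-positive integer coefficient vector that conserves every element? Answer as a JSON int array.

M: 3·5+5·0 = 15 | 1·0+5·0+4·0+5·3 = 15
A: 3·0+5·3 = 15 | 1·0+5·3+4·0+5·0 = 15
L: 3·8+5·0 = 24 | 1·0+5·0+4·6+5·0 = 24
J: 3·8+5·4 = 44 | 1·1+5·0+4·7+5·3 = 44
R: 3·0+5·7 = 35 | 1·0+5·0+4·0+5·7 = 35
gcd(3,5,1,5,4,5) = 1

Coefficients: [3, 5, 1, 5, 4, 5]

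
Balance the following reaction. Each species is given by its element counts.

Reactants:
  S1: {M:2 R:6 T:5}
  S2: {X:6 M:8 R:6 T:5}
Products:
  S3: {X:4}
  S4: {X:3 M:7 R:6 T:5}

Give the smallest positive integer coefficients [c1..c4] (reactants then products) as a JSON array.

Coefficients: [1, 5, 3, 6]

X: 1·0+5·6 = 30 | 3·4+6·3 = 30
M: 1·2+5·8 = 42 | 3·0+6·7 = 42
R: 1·6+5·6 = 36 | 3·0+6·6 = 36
T: 1·5+5·5 = 30 | 3·0+6·5 = 30
gcd(1,5,3,6) = 1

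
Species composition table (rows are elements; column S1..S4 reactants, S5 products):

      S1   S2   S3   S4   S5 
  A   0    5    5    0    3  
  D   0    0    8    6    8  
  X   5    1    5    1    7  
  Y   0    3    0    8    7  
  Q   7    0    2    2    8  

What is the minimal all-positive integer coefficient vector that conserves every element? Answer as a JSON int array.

A: 4·0+1·5+2·5+4·0 = 15 | 5·3 = 15
D: 4·0+1·0+2·8+4·6 = 40 | 5·8 = 40
X: 4·5+1·1+2·5+4·1 = 35 | 5·7 = 35
Y: 4·0+1·3+2·0+4·8 = 35 | 5·7 = 35
Q: 4·7+1·0+2·2+4·2 = 40 | 5·8 = 40
gcd(4,1,2,4,5) = 1

Coefficients: [4, 1, 2, 4, 5]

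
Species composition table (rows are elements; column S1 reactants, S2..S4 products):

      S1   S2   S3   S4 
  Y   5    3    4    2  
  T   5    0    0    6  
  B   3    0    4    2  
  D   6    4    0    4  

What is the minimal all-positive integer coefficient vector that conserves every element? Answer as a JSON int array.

Y: 6·5 = 30 | 4·3+2·4+5·2 = 30
T: 6·5 = 30 | 4·0+2·0+5·6 = 30
B: 6·3 = 18 | 4·0+2·4+5·2 = 18
D: 6·6 = 36 | 4·4+2·0+5·4 = 36
gcd(6,4,2,5) = 1

Coefficients: [6, 4, 2, 5]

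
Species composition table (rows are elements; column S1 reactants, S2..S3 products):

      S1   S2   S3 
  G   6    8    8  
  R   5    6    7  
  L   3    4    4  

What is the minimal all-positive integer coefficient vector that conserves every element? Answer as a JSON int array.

G: 4·6 = 24 | 1·8+2·8 = 24
R: 4·5 = 20 | 1·6+2·7 = 20
L: 4·3 = 12 | 1·4+2·4 = 12
gcd(4,1,2) = 1

Coefficients: [4, 1, 2]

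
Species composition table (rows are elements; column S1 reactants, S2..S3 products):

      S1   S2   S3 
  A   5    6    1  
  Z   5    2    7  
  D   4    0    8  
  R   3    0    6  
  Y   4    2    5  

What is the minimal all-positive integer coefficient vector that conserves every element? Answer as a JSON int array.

Coefficients: [4, 3, 2]

A: 4·5 = 20 | 3·6+2·1 = 20
Z: 4·5 = 20 | 3·2+2·7 = 20
D: 4·4 = 16 | 3·0+2·8 = 16
R: 4·3 = 12 | 3·0+2·6 = 12
Y: 4·4 = 16 | 3·2+2·5 = 16
gcd(4,3,2) = 1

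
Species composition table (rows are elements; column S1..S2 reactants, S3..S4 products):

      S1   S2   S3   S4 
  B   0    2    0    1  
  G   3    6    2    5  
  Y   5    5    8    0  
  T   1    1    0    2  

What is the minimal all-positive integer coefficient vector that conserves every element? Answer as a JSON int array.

B: 6·0+2·2 = 4 | 5·0+4·1 = 4
G: 6·3+2·6 = 30 | 5·2+4·5 = 30
Y: 6·5+2·5 = 40 | 5·8+4·0 = 40
T: 6·1+2·1 = 8 | 5·0+4·2 = 8
gcd(6,2,5,4) = 1

Coefficients: [6, 2, 5, 4]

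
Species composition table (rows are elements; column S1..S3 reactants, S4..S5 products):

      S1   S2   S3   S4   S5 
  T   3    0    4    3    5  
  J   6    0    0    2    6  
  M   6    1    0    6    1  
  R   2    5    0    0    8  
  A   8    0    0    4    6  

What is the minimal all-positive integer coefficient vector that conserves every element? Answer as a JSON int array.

T: 6·3+4·0+5·4 = 38 | 6·3+4·5 = 38
J: 6·6+4·0+5·0 = 36 | 6·2+4·6 = 36
M: 6·6+4·1+5·0 = 40 | 6·6+4·1 = 40
R: 6·2+4·5+5·0 = 32 | 6·0+4·8 = 32
A: 6·8+4·0+5·0 = 48 | 6·4+4·6 = 48
gcd(6,4,5,6,4) = 1

Coefficients: [6, 4, 5, 6, 4]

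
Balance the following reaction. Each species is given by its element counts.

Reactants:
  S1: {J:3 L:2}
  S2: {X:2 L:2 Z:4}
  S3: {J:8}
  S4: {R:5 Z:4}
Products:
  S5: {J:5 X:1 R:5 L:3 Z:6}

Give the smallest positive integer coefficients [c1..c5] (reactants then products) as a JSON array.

J: 4·3+2·0+1·8+4·0 = 20 | 4·5 = 20
X: 4·0+2·2+1·0+4·0 = 4 | 4·1 = 4
R: 4·0+2·0+1·0+4·5 = 20 | 4·5 = 20
L: 4·2+2·2+1·0+4·0 = 12 | 4·3 = 12
Z: 4·0+2·4+1·0+4·4 = 24 | 4·6 = 24
gcd(4,2,1,4,4) = 1

Coefficients: [4, 2, 1, 4, 4]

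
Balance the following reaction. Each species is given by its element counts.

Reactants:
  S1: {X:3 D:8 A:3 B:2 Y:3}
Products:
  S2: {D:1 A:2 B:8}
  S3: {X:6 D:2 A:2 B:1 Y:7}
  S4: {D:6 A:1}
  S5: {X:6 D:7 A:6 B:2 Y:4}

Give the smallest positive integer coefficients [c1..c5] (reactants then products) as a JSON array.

Coefficients: [6, 1, 2, 6, 1]

X: 6·3 = 18 | 1·0+2·6+6·0+1·6 = 18
D: 6·8 = 48 | 1·1+2·2+6·6+1·7 = 48
A: 6·3 = 18 | 1·2+2·2+6·1+1·6 = 18
B: 6·2 = 12 | 1·8+2·1+6·0+1·2 = 12
Y: 6·3 = 18 | 1·0+2·7+6·0+1·4 = 18
gcd(6,1,2,6,1) = 1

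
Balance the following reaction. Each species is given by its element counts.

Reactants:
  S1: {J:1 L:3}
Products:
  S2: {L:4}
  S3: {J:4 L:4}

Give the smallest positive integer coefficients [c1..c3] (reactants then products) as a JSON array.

J: 4·1 = 4 | 2·0+1·4 = 4
L: 4·3 = 12 | 2·4+1·4 = 12
gcd(4,2,1) = 1

Coefficients: [4, 2, 1]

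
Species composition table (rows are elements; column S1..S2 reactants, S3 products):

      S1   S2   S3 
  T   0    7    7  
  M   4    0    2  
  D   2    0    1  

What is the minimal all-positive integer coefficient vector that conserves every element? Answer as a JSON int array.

T: 1·0+2·7 = 14 | 2·7 = 14
M: 1·4+2·0 = 4 | 2·2 = 4
D: 1·2+2·0 = 2 | 2·1 = 2
gcd(1,2,2) = 1

Coefficients: [1, 2, 2]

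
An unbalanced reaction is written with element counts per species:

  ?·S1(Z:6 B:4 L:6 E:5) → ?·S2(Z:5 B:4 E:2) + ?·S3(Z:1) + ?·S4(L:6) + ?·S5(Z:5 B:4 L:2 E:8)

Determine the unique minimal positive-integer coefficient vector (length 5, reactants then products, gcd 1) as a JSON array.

Z: 6·6 = 36 | 3·5+6·1+5·0+3·5 = 36
B: 6·4 = 24 | 3·4+6·0+5·0+3·4 = 24
L: 6·6 = 36 | 3·0+6·0+5·6+3·2 = 36
E: 6·5 = 30 | 3·2+6·0+5·0+3·8 = 30
gcd(6,3,6,5,3) = 1

Coefficients: [6, 3, 6, 5, 3]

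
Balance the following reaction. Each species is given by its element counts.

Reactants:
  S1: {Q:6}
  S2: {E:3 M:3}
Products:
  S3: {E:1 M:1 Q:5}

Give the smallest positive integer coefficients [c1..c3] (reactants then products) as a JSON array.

E: 5·0+2·3 = 6 | 6·1 = 6
M: 5·0+2·3 = 6 | 6·1 = 6
Q: 5·6+2·0 = 30 | 6·5 = 30
gcd(5,2,6) = 1

Coefficients: [5, 2, 6]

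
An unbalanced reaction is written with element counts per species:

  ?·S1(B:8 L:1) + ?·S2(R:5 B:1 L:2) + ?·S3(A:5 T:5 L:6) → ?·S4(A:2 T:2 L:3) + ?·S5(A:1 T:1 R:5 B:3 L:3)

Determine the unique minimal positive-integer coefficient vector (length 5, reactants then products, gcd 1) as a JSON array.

Coefficients: [1, 4, 2, 3, 4]

A: 1·0+4·0+2·5 = 10 | 3·2+4·1 = 10
T: 1·0+4·0+2·5 = 10 | 3·2+4·1 = 10
R: 1·0+4·5+2·0 = 20 | 3·0+4·5 = 20
B: 1·8+4·1+2·0 = 12 | 3·0+4·3 = 12
L: 1·1+4·2+2·6 = 21 | 3·3+4·3 = 21
gcd(1,4,2,3,4) = 1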